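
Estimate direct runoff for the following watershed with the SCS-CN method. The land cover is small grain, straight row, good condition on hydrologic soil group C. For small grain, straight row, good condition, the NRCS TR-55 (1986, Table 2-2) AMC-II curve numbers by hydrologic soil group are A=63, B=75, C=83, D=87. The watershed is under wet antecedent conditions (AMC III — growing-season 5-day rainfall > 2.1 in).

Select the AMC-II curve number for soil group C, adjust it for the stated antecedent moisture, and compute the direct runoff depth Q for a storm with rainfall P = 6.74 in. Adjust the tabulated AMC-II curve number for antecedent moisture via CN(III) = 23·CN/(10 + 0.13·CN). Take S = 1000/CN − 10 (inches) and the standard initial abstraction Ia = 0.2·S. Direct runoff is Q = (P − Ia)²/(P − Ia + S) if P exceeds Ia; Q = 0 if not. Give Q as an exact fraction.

NRCS table: small grain, straight row, good condition, soil group C → CN(II) = 83
Adjust CN=83 to AMC III: 23·83/(10 + 0.13·83) → 1909 ÷ (2079/100) = 190900/2079 ≈ 91.823
S = 1000/(190900/2079) − 10 = 1700/1909 in ≈ 0.891 in
Ia = 0.2S: 0.2·0.891 = 0.178 in (exactly 340/1909)
Excess rainfall: 6.740 − 0.178 = 6.562 in; P > Ia so Q > 0
Runoff Q = (P−Ia)²/(P−Ia+S) = (6.562)²/(6.562+0.891) = 392293026889/67896734850 ≈ 5.778 in

Q = 392293026889/67896734850 in ≈ 5.778 in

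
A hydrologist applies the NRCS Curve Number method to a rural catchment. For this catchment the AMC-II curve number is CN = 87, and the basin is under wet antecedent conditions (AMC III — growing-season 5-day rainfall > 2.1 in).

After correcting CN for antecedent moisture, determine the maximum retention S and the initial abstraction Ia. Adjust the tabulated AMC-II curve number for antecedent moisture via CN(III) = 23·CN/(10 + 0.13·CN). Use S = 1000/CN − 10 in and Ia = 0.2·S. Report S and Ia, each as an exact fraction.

Wet (AMC III): CN(III) = 23·87/(10 + 0.13·87) = 2001/(2131/100) = 200100/2131 ≈ 93.900
Retention S: 1000/CN − 10 with CN=93.900 → S = 1300/2001 ≈ 0.650 in
Ia = 0.2S: 0.2·0.650 = 0.130 in (exactly 260/2001)

S = 1300/2001 in ≈ 0.650 in; Ia = 260/2001 in ≈ 0.130 in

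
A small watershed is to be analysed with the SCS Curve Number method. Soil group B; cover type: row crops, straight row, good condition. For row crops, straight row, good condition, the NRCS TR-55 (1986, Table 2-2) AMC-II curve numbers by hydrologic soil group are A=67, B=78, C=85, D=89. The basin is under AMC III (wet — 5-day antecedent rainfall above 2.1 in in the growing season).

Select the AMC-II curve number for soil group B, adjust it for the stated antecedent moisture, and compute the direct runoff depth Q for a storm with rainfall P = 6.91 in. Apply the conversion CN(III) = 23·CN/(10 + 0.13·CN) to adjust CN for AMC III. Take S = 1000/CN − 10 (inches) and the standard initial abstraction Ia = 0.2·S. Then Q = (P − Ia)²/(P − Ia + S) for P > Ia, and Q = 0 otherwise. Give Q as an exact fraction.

Q = 357397121929/63492081900 in ≈ 5.629 in

NRCS table: row crops, straight row, good condition, soil group B → CN(II) = 78
CN(III) from CN(II)=78: (23·78)/(10 + 0.13·78) = 89700/1007 ≈ 89.076
Retention S: 1000/CN − 10 with CN=89.076 → S = 1100/897 ≈ 1.226 in
Ia = 0.2·(1100/897) = 220/897 in ≈ 0.245 in
P − Ia = 6.910 − 0.245 = 597827/89700 ≈ 6.665 in (> 0, runoff occurs)
Q: (597827/89700)² ÷ (707827/89700) = 357397121929/63492081900 in (≈ 5.629 in)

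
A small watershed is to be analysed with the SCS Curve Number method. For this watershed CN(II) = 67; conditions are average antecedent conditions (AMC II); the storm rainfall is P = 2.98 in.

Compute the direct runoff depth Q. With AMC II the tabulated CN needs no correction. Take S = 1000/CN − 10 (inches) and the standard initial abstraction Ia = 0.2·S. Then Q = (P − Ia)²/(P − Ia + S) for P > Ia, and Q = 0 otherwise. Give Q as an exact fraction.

AMC II — tabulated CN = 67 applies directly.
Retention S: 1000/CN − 10 with CN=67.000 → S = 330/67 ≈ 4.925 in
Ia = 0.2·(330/67) = 66/67 in ≈ 0.985 in
Excess rainfall: 2.980 − 0.985 = 1.995 in; P > Ia so Q > 0
Q: (6683/3350)² ÷ (23183/3350) = 44662489/77663050 in (≈ 0.575 in)

Q = 44662489/77663050 in ≈ 0.575 in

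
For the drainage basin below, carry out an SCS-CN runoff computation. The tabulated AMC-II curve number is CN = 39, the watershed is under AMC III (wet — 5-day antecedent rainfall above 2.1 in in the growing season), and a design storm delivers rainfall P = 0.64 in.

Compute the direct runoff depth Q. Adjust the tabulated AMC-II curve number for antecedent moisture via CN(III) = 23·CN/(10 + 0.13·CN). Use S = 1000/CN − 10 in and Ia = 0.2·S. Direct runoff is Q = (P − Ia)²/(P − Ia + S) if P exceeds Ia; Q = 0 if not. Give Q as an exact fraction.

Adjust CN=39 to AMC III: 23·39/(10 + 0.13·39) → 897 ÷ (1507/100) = 89700/1507 ≈ 59.522
S = 1000/(89700/1507) − 10 = 6100/897 in ≈ 6.800 in
Ia = 0.2·(6100/897) = 1220/897 in ≈ 1.360 in
P = 0.640 ≤ Ia = 1.360 in: entire storm abstracted, Q = 0.

Q = 0 in ≈ 0.000 in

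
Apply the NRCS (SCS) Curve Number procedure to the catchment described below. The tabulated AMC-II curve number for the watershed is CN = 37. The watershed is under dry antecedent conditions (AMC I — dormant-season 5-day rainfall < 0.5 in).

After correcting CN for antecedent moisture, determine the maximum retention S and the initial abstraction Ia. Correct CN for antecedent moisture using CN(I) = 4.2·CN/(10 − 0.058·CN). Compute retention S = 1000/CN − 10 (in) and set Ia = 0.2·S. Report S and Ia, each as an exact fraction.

Dry (AMC I): CN(I) = 4.2·37/(10 − 0.058·37) = (777/5)/(3927/500) = 3700/187 ≈ 19.786
Max retention: S = 1000/(3700/187) − 10 = 1500/37 in (≈ 40.541 in)
Ia = 0.2·(1500/37) = 300/37 in ≈ 8.108 in

S = 1500/37 in ≈ 40.541 in; Ia = 300/37 in ≈ 8.108 in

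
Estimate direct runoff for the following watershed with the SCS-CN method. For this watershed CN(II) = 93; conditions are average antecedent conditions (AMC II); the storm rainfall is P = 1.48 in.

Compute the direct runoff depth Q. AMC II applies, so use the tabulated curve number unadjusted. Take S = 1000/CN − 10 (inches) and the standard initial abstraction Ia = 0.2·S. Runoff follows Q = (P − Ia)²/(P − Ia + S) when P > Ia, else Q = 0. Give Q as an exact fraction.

Q = 9554281/11255325 in ≈ 0.849 in

Average conditions: CN = 93 (no AMC adjustment).
Retention S: 1000/CN − 10 with CN=93.000 → S = 70/93 ≈ 0.753 in
Ia = 0.2S: 0.2·0.753 = 0.151 in (exactly 14/93)
Since P=1.480 > Ia=0.151: effective rainfall P−Ia = 3091/2325 in
Q: (3091/2325)² ÷ (4841/2325) = 9554281/11255325 in (≈ 0.849 in)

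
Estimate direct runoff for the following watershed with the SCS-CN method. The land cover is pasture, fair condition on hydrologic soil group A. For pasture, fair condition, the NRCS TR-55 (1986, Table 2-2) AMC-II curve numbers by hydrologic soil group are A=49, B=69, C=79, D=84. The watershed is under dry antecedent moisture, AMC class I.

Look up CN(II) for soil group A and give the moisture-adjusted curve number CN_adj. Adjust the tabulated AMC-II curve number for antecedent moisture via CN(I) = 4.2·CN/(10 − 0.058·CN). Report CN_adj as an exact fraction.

CN_adj = 34300/1193 ≈ 28.751

NRCS table: pasture, fair condition, soil group A → CN(II) = 49
Dry (AMC I): CN(I) = 4.2·49/(10 − 0.058·49) = (1029/5)/(3579/500) = 34300/1193 ≈ 28.751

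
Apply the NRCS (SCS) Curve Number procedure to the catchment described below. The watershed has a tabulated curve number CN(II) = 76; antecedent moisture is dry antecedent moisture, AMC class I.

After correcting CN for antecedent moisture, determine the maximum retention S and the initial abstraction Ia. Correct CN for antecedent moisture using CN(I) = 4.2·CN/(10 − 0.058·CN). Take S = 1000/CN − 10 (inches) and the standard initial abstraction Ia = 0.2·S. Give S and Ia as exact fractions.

Dry (AMC I): CN(I) = 4.2·76/(10 − 0.058·76) = (1596/5)/(699/125) = 13300/233 ≈ 57.082
Max retention: S = 1000/(13300/233) − 10 = 1000/133 in (≈ 7.519 in)
Ia = 0.2S: 0.2·7.519 = 1.504 in (exactly 200/133)

S = 1000/133 in ≈ 7.519 in; Ia = 200/133 in ≈ 1.504 in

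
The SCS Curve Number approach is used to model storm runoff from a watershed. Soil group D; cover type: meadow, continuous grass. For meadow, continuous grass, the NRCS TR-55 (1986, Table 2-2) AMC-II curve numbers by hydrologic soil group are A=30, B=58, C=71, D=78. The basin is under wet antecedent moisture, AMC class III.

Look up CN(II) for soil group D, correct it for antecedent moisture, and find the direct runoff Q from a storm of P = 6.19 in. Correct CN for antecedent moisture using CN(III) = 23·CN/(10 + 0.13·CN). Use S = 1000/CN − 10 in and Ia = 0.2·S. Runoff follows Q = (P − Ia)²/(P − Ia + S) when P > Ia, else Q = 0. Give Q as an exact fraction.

NRCS table: meadow, continuous grass, soil group D → CN(II) = 78
Wet (AMC III): CN(III) = 23·78/(10 + 0.13·78) = 1794/(1007/50) = 89700/1007 ≈ 89.076
S = 1000/(89700/1007) − 10 = 1100/897 in ≈ 1.226 in
Initial abstraction Ia = S/5 = (1100/897)/5 = 220/897 ≈ 0.245 in
P − Ia = 6.190 − 0.245 = 533243/89700 ≈ 5.945 in (> 0, runoff occurs)
Runoff Q = (P−Ia)²/(P−Ia+S) = (5.945)²/(5.945+1.226) = 284348097049/57698897100 ≈ 4.928 in

Q = 284348097049/57698897100 in ≈ 4.928 in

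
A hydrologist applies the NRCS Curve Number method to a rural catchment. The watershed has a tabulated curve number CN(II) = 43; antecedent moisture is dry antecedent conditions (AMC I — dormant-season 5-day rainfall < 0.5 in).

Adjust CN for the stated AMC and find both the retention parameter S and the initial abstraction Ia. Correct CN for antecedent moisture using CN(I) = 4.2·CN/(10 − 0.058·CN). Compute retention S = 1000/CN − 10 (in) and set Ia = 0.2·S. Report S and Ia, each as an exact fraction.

Adjust CN=43 to AMC I: 4.2·43/(10 − 0.058·43) → (903/5) ÷ (3753/500) = 30100/1251 ≈ 24.061
S = 1000/(30100/1251) − 10 = 9500/301 in ≈ 31.561 in
Ia = 0.2·(9500/301) = 1900/301 in ≈ 6.312 in

S = 9500/301 in ≈ 31.561 in; Ia = 1900/301 in ≈ 6.312 in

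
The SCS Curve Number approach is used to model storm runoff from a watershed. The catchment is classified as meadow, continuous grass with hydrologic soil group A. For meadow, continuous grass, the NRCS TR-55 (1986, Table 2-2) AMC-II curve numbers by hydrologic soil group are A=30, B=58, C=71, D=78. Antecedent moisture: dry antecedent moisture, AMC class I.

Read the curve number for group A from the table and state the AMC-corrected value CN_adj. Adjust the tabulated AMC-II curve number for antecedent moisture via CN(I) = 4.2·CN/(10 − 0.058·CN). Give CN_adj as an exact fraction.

NRCS table: meadow, continuous grass, soil group A → CN(II) = 30
CN(I) from CN(II)=30: (4.2·30)/(10 − 0.058·30) = 900/59 ≈ 15.254

CN_adj = 900/59 ≈ 15.254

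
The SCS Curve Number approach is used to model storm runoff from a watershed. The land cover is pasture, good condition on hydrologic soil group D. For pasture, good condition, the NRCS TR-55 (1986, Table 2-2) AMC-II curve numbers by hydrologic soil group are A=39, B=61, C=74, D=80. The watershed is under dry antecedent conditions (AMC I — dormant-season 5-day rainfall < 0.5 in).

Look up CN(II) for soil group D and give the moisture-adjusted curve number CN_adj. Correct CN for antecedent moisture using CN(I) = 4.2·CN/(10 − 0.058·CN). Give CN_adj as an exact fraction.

CN_adj = 4200/67 ≈ 62.687

NRCS table: pasture, good condition, soil group D → CN(II) = 80
Dry (AMC I): CN(I) = 4.2·80/(10 − 0.058·80) = 336/(134/25) = 4200/67 ≈ 62.687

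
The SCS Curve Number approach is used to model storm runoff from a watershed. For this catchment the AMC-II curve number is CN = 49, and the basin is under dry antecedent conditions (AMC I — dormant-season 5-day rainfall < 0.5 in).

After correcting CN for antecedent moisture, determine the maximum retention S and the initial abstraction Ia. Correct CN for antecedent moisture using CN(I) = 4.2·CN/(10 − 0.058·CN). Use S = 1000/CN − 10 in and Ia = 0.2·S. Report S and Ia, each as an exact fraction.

Adjust CN=49 to AMC I: 4.2·49/(10 − 0.058·49) → (1029/5) ÷ (3579/500) = 34300/1193 ≈ 28.751
Retention S: 1000/CN − 10 with CN=28.751 → S = 8500/343 ≈ 24.781 in
Initial abstraction Ia = S/5 = (8500/343)/5 = 1700/343 ≈ 4.956 in

S = 8500/343 in ≈ 24.781 in; Ia = 1700/343 in ≈ 4.956 in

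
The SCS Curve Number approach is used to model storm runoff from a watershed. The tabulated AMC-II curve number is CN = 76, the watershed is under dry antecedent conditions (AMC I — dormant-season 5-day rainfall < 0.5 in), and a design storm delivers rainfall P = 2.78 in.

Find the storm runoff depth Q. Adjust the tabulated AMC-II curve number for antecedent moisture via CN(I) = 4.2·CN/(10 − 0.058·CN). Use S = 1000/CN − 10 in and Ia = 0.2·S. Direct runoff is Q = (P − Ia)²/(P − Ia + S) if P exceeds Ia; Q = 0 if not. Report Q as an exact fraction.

Q = 72029169/388938550 in ≈ 0.185 in

Adjust CN=76 to AMC I: 4.2·76/(10 − 0.058·76) → (1596/5) ÷ (699/125) = 13300/233 ≈ 57.082
Max retention: S = 1000/(13300/233) − 10 = 1000/133 in (≈ 7.519 in)
Ia = 0.2S: 0.2·7.519 = 1.504 in (exactly 200/133)
Excess rainfall: 2.780 − 1.504 = 1.276 in; P > Ia so Q > 0
Q: (8487/6650)² ÷ (58487/6650) = 72029169/388938550 in (≈ 0.185 in)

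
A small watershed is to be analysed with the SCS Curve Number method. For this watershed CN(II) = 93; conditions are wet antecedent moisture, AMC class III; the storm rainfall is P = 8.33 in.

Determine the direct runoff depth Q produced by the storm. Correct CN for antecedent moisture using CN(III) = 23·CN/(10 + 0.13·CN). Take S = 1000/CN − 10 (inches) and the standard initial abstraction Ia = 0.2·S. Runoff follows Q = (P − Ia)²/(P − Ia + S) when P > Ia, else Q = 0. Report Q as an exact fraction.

Q = 446438696767/56157519900 in ≈ 7.950 in

Adjust CN=93 to AMC III: 23·93/(10 + 0.13·93) → 2139 ÷ (2209/100) = 213900/2209 ≈ 96.831
S = 1000/(213900/2209) − 10 = 700/2139 in ≈ 0.327 in
Ia = 0.2S: 0.2·0.327 = 0.065 in (exactly 140/2139)
Since P=8.330 > Ia=0.065: effective rainfall P−Ia = 1767787/213900 in
Q = (1767787/213900)²/((1767787/213900) + 700/2139) = (3125070877369/45753210000)/(1837787/213900) = 446438696767/56157519900 in ≈ 7.950 in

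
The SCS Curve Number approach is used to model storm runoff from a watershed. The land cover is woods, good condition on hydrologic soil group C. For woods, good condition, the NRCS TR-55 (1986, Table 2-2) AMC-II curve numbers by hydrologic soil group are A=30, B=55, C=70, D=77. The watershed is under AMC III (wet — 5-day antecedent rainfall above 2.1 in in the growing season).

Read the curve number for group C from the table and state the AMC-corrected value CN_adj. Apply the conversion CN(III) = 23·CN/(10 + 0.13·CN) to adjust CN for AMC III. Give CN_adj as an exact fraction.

CN_adj = 16100/191 ≈ 84.293

NRCS table: woods, good condition, soil group C → CN(II) = 70
CN(III) from CN(II)=70: (23·70)/(10 + 0.13·70) = 16100/191 ≈ 84.293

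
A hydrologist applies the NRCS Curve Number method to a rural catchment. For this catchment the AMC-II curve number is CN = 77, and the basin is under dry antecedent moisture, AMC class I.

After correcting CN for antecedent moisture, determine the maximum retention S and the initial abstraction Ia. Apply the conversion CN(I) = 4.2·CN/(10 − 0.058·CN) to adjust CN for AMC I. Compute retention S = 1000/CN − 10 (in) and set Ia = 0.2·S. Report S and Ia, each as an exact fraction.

Dry (AMC I): CN(I) = 4.2·77/(10 − 0.058·77) = (1617/5)/(2767/500) = 161700/2767 ≈ 58.439
S = 1000/(161700/2767) − 10 = 11500/1617 in ≈ 7.112 in
Initial abstraction Ia = S/5 = (11500/1617)/5 = 2300/1617 ≈ 1.422 in

S = 11500/1617 in ≈ 7.112 in; Ia = 2300/1617 in ≈ 1.422 in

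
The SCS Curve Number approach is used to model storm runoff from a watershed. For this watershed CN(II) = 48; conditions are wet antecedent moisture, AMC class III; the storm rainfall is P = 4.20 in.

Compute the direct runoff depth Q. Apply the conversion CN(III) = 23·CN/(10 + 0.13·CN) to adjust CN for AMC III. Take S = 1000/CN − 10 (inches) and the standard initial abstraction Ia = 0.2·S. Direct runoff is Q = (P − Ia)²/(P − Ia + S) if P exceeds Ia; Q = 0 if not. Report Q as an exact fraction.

Adjust CN=48 to AMC III: 23·48/(10 + 0.13·48) → 1104 ÷ (406/25) = 13800/203 ≈ 67.980
Retention S: 1000/CN − 10 with CN=67.980 → S = 325/69 ≈ 4.710 in
Ia = 0.2S: 0.2·4.710 = 0.942 in (exactly 65/69)
Since P=4.200 > Ia=0.942: effective rainfall P−Ia = 1124/345 in
Q = (1124/345)²/((1124/345) + 325/69) = (1263376/119025)/(2749/345) = 1263376/948405 in ≈ 1.332 in

Q = 1263376/948405 in ≈ 1.332 in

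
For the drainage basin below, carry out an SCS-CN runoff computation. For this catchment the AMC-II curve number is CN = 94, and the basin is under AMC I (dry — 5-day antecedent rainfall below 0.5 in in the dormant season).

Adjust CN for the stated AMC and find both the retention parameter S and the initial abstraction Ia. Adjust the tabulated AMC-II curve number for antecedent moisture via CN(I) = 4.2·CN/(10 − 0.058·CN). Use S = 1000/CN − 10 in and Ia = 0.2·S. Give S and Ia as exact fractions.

S = 500/329 in ≈ 1.520 in; Ia = 100/329 in ≈ 0.304 in

Adjust CN=94 to AMC I: 4.2·94/(10 − 0.058·94) → (1974/5) ÷ (1137/250) = 32900/379 ≈ 86.807
S = 1000/(32900/379) − 10 = 500/329 in ≈ 1.520 in
Ia = 0.2·(500/329) = 100/329 in ≈ 0.304 in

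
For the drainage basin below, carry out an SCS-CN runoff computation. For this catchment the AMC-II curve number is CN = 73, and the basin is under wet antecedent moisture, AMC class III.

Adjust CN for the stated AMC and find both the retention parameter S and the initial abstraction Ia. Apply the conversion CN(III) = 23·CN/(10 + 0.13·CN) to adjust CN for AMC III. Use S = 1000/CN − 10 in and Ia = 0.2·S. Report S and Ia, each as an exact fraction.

CN(III) from CN(II)=73: (23·73)/(10 + 0.13·73) = 167900/1949 ≈ 86.147
S = 1000/(167900/1949) − 10 = 2700/1679 in ≈ 1.608 in
Ia = 0.2S: 0.2·1.608 = 0.322 in (exactly 540/1679)

S = 2700/1679 in ≈ 1.608 in; Ia = 540/1679 in ≈ 0.322 in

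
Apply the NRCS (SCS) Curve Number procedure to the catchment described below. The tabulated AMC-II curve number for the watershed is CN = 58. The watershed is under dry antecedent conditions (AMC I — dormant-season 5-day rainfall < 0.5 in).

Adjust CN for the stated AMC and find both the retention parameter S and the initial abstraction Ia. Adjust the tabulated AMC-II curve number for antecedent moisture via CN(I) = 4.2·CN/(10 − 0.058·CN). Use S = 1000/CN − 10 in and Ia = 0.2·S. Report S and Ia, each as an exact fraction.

CN(I) from CN(II)=58: (4.2·58)/(10 − 0.058·58) = 2900/79 ≈ 36.709
Max retention: S = 1000/(2900/79) − 10 = 500/29 in (≈ 17.241 in)
Ia = 0.2·(500/29) = 100/29 in ≈ 3.448 in

S = 500/29 in ≈ 17.241 in; Ia = 100/29 in ≈ 3.448 in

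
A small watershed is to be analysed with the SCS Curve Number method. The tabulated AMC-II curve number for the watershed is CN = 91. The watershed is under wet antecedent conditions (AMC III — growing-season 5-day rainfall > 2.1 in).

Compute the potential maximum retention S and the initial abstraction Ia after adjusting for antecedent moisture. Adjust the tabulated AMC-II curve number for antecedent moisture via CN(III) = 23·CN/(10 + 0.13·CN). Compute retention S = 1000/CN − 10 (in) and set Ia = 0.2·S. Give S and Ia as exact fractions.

S = 900/2093 in ≈ 0.430 in; Ia = 180/2093 in ≈ 0.086 in

Adjust CN=91 to AMC III: 23·91/(10 + 0.13·91) → 2093 ÷ (2183/100) = 209300/2183 ≈ 95.877
Retention S: 1000/CN − 10 with CN=95.877 → S = 900/2093 ≈ 0.430 in
Ia = 0.2S: 0.2·0.430 = 0.086 in (exactly 180/2093)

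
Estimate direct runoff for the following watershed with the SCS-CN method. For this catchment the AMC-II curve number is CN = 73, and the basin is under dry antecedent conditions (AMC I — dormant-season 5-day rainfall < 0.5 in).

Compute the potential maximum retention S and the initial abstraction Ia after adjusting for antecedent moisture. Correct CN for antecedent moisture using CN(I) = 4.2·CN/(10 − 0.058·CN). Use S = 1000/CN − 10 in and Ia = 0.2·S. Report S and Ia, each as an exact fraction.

Dry (AMC I): CN(I) = 4.2·73/(10 − 0.058·73) = (1533/5)/(2883/500) = 51100/961 ≈ 53.174
Retention S: 1000/CN − 10 with CN=53.174 → S = 4500/511 ≈ 8.806 in
Ia = 0.2·(4500/511) = 900/511 in ≈ 1.761 in

S = 4500/511 in ≈ 8.806 in; Ia = 900/511 in ≈ 1.761 in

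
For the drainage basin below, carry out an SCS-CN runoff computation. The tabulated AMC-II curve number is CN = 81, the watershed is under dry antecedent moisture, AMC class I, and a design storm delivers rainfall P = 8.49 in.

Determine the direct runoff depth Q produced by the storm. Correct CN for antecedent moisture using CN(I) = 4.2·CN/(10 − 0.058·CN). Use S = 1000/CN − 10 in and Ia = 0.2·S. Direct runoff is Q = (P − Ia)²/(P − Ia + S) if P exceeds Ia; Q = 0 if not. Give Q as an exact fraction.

Q = 1572889714201/374925744900 in ≈ 4.195 in

CN(I) from CN(II)=81: (4.2·81)/(10 − 0.058·81) = 170100/2651 ≈ 64.164
S = 1000/(170100/2651) − 10 = 9500/1701 in ≈ 5.585 in
Initial abstraction Ia = S/5 = (9500/1701)/5 = 1900/1701 ≈ 1.117 in
Excess rainfall: 8.490 − 1.117 = 7.373 in; P > Ia so Q > 0
Q: (1254149/170100)² ÷ (2204149/170100) = 1572889714201/374925744900 in (≈ 4.195 in)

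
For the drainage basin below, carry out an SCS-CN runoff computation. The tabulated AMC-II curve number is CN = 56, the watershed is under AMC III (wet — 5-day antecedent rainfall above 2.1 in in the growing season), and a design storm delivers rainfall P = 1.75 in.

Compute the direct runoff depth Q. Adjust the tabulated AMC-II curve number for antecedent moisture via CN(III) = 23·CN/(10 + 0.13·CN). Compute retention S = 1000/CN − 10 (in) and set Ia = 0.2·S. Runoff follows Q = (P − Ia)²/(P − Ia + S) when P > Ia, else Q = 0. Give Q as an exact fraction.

CN(III) from CN(II)=56: (23·56)/(10 + 0.13·56) = 4025/54 ≈ 74.537
Retention S: 1000/CN − 10 with CN=74.537 → S = 550/161 ≈ 3.416 in
Ia = 0.2S: 0.2·3.416 = 0.683 in (exactly 110/161)
P − Ia = 1.750 − 0.683 = 687/644 ≈ 1.067 in (> 0, runoff occurs)
Runoff Q = (P−Ia)²/(P−Ia+S) = (1.067)²/(1.067+3.416) = 471969/1859228 ≈ 0.254 in

Q = 471969/1859228 in ≈ 0.254 in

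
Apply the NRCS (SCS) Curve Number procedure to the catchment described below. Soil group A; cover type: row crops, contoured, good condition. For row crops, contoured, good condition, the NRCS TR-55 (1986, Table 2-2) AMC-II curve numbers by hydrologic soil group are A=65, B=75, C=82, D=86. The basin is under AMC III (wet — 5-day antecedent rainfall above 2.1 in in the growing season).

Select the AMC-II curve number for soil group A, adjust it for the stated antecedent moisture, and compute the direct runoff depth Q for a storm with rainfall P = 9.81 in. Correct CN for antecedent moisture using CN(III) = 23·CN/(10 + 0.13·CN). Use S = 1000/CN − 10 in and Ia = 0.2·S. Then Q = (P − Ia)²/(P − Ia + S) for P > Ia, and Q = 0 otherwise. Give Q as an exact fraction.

Q = 78019103761/10444638100 in ≈ 7.470 in

NRCS table: row crops, contoured, good condition, soil group A → CN(II) = 65
CN(III) from CN(II)=65: (23·65)/(10 + 0.13·65) = 29900/369 ≈ 81.030
Max retention: S = 1000/(29900/369) − 10 = 700/299 in (≈ 2.341 in)
Initial abstraction Ia = S/5 = (700/299)/5 = 140/299 ≈ 0.468 in
Excess rainfall: 9.810 − 0.468 = 9.342 in; P > Ia so Q > 0
Q = (279319/29900)²/((279319/29900) + 700/299) = (78019103761/894010000)/(349319/29900) = 78019103761/10444638100 in ≈ 7.470 in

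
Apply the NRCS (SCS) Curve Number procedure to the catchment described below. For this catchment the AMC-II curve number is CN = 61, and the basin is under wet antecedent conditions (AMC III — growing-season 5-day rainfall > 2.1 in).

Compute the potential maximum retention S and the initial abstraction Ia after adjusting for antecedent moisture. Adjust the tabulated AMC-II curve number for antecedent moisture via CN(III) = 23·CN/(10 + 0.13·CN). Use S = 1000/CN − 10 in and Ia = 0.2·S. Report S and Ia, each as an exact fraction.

CN(III) from CN(II)=61: (23·61)/(10 + 0.13·61) = 140300/1793 ≈ 78.249
S = 1000/(140300/1793) − 10 = 3900/1403 in ≈ 2.780 in
Initial abstraction Ia = S/5 = (3900/1403)/5 = 780/1403 ≈ 0.556 in

S = 3900/1403 in ≈ 2.780 in; Ia = 780/1403 in ≈ 0.556 in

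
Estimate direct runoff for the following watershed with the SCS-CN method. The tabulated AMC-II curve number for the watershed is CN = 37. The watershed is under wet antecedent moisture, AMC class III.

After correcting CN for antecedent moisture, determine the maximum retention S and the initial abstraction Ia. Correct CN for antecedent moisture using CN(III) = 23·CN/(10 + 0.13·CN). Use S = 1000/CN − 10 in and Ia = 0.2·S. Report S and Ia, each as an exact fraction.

S = 6300/851 in ≈ 7.403 in; Ia = 1260/851 in ≈ 1.481 in

Wet (AMC III): CN(III) = 23·37/(10 + 0.13·37) = 851/(1481/100) = 85100/1481 ≈ 57.461
Retention S: 1000/CN − 10 with CN=57.461 → S = 6300/851 ≈ 7.403 in
Ia = 0.2·(6300/851) = 1260/851 in ≈ 1.481 in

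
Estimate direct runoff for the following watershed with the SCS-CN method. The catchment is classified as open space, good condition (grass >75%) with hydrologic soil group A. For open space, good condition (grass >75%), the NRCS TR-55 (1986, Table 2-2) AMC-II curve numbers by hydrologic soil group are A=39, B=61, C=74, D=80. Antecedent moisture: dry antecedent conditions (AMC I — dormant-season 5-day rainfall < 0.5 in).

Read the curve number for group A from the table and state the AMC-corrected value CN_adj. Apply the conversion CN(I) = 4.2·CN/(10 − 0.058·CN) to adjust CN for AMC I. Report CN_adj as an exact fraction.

CN_adj = 81900/3869 ≈ 21.168

NRCS table: open space, good condition (grass >75%), soil group A → CN(II) = 39
CN(I) from CN(II)=39: (4.2·39)/(10 − 0.058·39) = 81900/3869 ≈ 21.168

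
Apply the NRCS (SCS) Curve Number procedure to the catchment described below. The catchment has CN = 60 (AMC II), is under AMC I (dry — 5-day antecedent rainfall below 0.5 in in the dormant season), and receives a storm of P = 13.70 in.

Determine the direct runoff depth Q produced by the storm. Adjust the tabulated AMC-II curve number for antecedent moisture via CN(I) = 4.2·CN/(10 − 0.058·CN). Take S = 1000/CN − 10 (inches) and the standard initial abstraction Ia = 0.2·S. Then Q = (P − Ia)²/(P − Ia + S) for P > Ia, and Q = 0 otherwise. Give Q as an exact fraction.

Q = 43970161/10477530 in ≈ 4.197 in

CN(I) from CN(II)=60: (4.2·60)/(10 − 0.058·60) = 6300/163 ≈ 38.650
S = 1000/(6300/163) − 10 = 1000/63 in ≈ 15.873 in
Initial abstraction Ia = S/5 = (1000/63)/5 = 200/63 ≈ 3.175 in
P − Ia = 13.700 − 3.175 = 6631/630 ≈ 10.525 in (> 0, runoff occurs)
Q: (6631/630)² ÷ (16631/630) = 43970161/10477530 in (≈ 4.197 in)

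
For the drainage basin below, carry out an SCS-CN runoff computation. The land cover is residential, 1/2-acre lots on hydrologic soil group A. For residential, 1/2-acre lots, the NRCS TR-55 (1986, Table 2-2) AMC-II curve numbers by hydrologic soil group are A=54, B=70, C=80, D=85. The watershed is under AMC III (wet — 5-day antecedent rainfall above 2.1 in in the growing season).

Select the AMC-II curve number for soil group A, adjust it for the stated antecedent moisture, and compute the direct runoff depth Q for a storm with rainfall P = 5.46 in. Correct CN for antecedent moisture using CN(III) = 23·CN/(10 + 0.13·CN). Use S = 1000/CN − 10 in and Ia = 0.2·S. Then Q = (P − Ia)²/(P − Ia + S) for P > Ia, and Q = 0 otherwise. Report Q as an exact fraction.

NRCS table: residential, 1/2-acre lots, soil group A → CN(II) = 54
CN(III) from CN(II)=54: (23·54)/(10 + 0.13·54) = 2700/37 ≈ 72.973
Max retention: S = 1000/(2700/37) − 10 = 100/27 in (≈ 3.704 in)
Initial abstraction Ia = S/5 = (100/27)/5 = 20/27 ≈ 0.741 in
Since P=5.460 > Ia=0.741: effective rainfall P−Ia = 6371/1350 in
Q = (6371/1350)²/((6371/1350) + 100/27) = (40589641/1822500)/(11371/1350) = 40589641/15350850 in ≈ 2.644 in

Q = 40589641/15350850 in ≈ 2.644 in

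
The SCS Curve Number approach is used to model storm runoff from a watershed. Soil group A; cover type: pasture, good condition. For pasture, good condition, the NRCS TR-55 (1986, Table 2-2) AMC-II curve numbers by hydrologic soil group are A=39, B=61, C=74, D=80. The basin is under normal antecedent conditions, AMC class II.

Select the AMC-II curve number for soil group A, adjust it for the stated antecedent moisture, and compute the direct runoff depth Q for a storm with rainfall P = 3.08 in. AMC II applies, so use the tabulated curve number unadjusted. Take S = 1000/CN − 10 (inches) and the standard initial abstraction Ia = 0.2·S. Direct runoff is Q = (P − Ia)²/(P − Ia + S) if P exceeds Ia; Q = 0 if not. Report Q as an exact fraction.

NRCS table: pasture, good condition, soil group A → CN(II) = 39
Average conditions: CN = 39 (no AMC adjustment).
Max retention: S = 1000/39 − 10 = 610/39 in (≈ 15.641 in)
Initial abstraction Ia = S/5 = (610/39)/5 = 122/39 ≈ 3.128 in
P = 3.080 ≤ Ia = 3.128 in: entire storm abstracted, Q = 0.

Q = 0 in ≈ 0.000 in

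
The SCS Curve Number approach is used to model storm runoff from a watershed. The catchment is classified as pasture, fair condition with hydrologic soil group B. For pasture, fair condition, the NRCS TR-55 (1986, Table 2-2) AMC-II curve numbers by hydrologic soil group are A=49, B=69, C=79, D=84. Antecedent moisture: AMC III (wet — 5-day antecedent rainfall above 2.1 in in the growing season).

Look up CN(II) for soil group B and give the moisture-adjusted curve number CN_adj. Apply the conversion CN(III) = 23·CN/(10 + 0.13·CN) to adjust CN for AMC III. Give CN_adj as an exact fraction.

CN_adj = 158700/1897 ≈ 83.658

NRCS table: pasture, fair condition, soil group B → CN(II) = 69
Adjust CN=69 to AMC III: 23·69/(10 + 0.13·69) → 1587 ÷ (1897/100) = 158700/1897 ≈ 83.658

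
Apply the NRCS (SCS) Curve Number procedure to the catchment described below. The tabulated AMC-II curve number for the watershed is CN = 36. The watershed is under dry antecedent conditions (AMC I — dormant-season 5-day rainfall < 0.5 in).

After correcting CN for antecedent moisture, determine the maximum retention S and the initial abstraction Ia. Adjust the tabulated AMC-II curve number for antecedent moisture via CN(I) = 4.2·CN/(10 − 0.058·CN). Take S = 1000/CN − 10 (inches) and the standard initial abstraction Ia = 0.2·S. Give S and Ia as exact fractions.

Adjust CN=36 to AMC I: 4.2·36/(10 − 0.058·36) → (756/5) ÷ (989/125) = 18900/989 ≈ 19.110
S = 1000/(18900/989) − 10 = 8000/189 in ≈ 42.328 in
Initial abstraction Ia = S/5 = (8000/189)/5 = 1600/189 ≈ 8.466 in

S = 8000/189 in ≈ 42.328 in; Ia = 1600/189 in ≈ 8.466 in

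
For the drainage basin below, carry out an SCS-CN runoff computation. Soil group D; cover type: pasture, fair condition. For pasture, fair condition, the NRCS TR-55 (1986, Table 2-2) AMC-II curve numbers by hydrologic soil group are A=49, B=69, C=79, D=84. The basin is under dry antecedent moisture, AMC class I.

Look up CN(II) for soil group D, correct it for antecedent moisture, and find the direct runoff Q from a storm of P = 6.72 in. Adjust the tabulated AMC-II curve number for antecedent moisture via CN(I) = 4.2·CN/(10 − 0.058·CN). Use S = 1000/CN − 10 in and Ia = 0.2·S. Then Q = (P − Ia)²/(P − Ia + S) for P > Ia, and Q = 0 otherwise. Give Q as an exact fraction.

NRCS table: pasture, fair condition, soil group D → CN(II) = 84
Dry (AMC I): CN(I) = 4.2·84/(10 − 0.058·84) = (1764/5)/(641/125) = 44100/641 ≈ 68.799
S = 1000/(44100/641) − 10 = 2000/441 in ≈ 4.535 in
Ia = 0.2S: 0.2·4.535 = 0.907 in (exactly 400/441)
Excess rainfall: 6.720 − 0.907 = 5.813 in; P > Ia so Q > 0
Q: (64088/11025)² ÷ (114088/11025) = 513408968/157227525 in (≈ 3.265 in)

Q = 513408968/157227525 in ≈ 3.265 in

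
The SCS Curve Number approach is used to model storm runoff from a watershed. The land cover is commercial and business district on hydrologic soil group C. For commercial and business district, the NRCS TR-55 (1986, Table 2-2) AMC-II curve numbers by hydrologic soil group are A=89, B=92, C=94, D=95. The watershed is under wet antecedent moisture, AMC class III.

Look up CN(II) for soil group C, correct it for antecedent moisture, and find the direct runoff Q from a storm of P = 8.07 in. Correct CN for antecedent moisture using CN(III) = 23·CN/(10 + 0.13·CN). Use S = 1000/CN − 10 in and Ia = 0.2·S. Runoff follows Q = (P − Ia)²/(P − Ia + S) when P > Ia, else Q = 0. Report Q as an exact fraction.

NRCS table: commercial and business district, soil group C → CN(II) = 94
Adjust CN=94 to AMC III: 23·94/(10 + 0.13·94) → 2162 ÷ (1111/50) = 108100/1111 ≈ 97.300
S = 1000/(108100/1111) − 10 = 300/1081 in ≈ 0.278 in
Ia = 0.2·(300/1081) = 60/1081 in ≈ 0.056 in
Since P=8.070 > Ia=0.056: effective rainfall P−Ia = 866367/108100 in
Q = (866367/108100)²/((866367/108100) + 300/1081) = (750591778689/11685610000)/(896367/108100) = 250197259563/32299090900 in ≈ 7.746 in

Q = 250197259563/32299090900 in ≈ 7.746 in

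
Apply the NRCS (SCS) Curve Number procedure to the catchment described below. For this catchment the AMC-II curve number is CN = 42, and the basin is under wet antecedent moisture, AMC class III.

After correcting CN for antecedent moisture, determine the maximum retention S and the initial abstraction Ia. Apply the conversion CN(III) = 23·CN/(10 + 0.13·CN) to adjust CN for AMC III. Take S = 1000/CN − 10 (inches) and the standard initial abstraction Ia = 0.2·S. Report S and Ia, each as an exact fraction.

S = 2900/483 in ≈ 6.004 in; Ia = 580/483 in ≈ 1.201 in

Adjust CN=42 to AMC III: 23·42/(10 + 0.13·42) → 966 ÷ (773/50) = 48300/773 ≈ 62.484
Retention S: 1000/CN − 10 with CN=62.484 → S = 2900/483 ≈ 6.004 in
Initial abstraction Ia = S/5 = (2900/483)/5 = 580/483 ≈ 1.201 in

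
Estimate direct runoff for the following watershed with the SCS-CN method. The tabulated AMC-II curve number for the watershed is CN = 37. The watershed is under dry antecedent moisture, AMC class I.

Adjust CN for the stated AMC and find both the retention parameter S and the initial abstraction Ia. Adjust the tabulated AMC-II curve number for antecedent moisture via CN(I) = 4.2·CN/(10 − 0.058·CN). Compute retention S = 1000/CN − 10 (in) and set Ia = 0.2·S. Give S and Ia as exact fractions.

CN(I) from CN(II)=37: (4.2·37)/(10 − 0.058·37) = 3700/187 ≈ 19.786
S = 1000/(3700/187) − 10 = 1500/37 in ≈ 40.541 in
Ia = 0.2·(1500/37) = 300/37 in ≈ 8.108 in

S = 1500/37 in ≈ 40.541 in; Ia = 300/37 in ≈ 8.108 in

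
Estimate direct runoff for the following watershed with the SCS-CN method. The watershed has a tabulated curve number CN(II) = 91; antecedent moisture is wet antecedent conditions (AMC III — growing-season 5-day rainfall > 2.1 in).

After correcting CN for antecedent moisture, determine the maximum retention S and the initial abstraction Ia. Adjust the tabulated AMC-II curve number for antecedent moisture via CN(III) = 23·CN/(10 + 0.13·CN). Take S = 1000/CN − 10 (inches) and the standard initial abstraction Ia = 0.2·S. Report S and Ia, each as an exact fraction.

S = 900/2093 in ≈ 0.430 in; Ia = 180/2093 in ≈ 0.086 in

Adjust CN=91 to AMC III: 23·91/(10 + 0.13·91) → 2093 ÷ (2183/100) = 209300/2183 ≈ 95.877
S = 1000/(209300/2183) − 10 = 900/2093 in ≈ 0.430 in
Initial abstraction Ia = S/5 = (900/2093)/5 = 180/2093 ≈ 0.086 in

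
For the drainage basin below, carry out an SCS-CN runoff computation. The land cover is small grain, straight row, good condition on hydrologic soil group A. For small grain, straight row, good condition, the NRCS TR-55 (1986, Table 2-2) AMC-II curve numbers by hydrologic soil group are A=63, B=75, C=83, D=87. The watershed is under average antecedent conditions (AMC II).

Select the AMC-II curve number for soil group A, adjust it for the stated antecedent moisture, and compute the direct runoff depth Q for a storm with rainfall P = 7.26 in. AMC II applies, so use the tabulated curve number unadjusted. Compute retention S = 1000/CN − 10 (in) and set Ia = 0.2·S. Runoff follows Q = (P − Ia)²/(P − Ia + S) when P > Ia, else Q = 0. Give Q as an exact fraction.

NRCS table: small grain, straight row, good condition, soil group A → CN(II) = 63
Average conditions: CN = 63 (no AMC adjustment).
Retention S: 1000/CN − 10 with CN=63.000 → S = 370/63 ≈ 5.873 in
Ia = 0.2S: 0.2·5.873 = 1.175 in (exactly 74/63)
Since P=7.260 > Ia=1.175: effective rainfall P−Ia = 19169/3150 in
Q = (19169/3150)²/((19169/3150) + 370/63) = (367450561/9922500)/(37669/3150) = 367450561/118657350 in ≈ 3.097 in

Q = 367450561/118657350 in ≈ 3.097 in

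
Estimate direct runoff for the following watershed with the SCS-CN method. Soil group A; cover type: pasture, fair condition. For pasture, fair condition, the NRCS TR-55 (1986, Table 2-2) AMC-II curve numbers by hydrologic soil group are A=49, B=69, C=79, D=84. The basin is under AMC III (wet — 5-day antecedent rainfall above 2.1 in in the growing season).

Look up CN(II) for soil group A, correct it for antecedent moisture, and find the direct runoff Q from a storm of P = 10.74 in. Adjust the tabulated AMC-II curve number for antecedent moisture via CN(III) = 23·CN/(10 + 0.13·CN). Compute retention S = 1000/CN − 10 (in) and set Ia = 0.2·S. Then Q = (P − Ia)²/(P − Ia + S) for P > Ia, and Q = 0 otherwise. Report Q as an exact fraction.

NRCS table: pasture, fair condition, soil group A → CN(II) = 49
Wet (AMC III): CN(III) = 23·49/(10 + 0.13·49) = 1127/(1637/100) = 112700/1637 ≈ 68.845
Max retention: S = 1000/(112700/1637) − 10 = 5100/1127 in (≈ 4.525 in)
Ia = 0.2S: 0.2·4.525 = 0.905 in (exactly 1020/1127)
Excess rainfall: 10.740 − 0.905 = 9.835 in; P > Ia so Q > 0
Q: (554199/56350)² ÷ (809199/56350) = 34126281289/5066484850 in (≈ 6.736 in)

Q = 34126281289/5066484850 in ≈ 6.736 in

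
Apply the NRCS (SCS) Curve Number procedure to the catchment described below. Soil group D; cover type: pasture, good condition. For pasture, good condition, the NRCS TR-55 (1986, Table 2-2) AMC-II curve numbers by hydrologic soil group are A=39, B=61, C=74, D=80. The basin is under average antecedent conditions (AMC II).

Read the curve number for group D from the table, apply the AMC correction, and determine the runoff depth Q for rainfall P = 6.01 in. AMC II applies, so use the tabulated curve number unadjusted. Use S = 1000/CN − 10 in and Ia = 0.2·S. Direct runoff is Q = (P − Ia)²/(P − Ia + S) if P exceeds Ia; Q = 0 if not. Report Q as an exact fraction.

NRCS table: pasture, good condition, soil group D → CN(II) = 80
Average conditions: CN = 80 (no AMC adjustment).
Max retention: S = 1000/80 − 10 = 5/2 in (≈ 2.500 in)
Ia = 0.2·(5/2) = 1/2 in ≈ 0.500 in
Excess rainfall: 6.010 − 0.500 = 5.510 in; P > Ia so Q > 0
Q = (551/100)²/((551/100) + 5/2) = (303601/10000)/(801/100) = 303601/80100 in ≈ 3.790 in

Q = 303601/80100 in ≈ 3.790 in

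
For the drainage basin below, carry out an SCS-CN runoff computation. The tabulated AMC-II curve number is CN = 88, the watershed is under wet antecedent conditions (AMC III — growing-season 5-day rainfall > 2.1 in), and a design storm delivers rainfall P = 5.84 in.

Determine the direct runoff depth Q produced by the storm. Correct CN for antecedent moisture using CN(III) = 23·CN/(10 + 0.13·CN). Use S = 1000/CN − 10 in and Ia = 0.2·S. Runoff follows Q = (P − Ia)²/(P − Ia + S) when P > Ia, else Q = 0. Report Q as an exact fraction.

Q = 654785672/126303925 in ≈ 5.184 in

Adjust CN=88 to AMC III: 23·88/(10 + 0.13·88) → 2024 ÷ (536/25) = 6325/67 ≈ 94.403
Max retention: S = 1000/(6325/67) − 10 = 150/253 in (≈ 0.593 in)
Initial abstraction Ia = S/5 = (150/253)/5 = 30/253 ≈ 0.119 in
Excess rainfall: 5.840 − 0.119 = 5.721 in; P > Ia so Q > 0
Runoff Q = (P−Ia)²/(P−Ia+S) = (5.721)²/(5.721+0.593) = 654785672/126303925 ≈ 5.184 in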